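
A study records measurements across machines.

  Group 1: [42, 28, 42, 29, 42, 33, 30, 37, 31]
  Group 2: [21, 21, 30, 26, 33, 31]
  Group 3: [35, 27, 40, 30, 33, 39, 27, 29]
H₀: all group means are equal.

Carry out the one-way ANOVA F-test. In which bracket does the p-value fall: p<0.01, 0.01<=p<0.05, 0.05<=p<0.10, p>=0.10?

Group means [34.89, 27.00, 32.50], grand mean 32.000
SSB = Σnᵢ(x̄ᵢ−x̄)² = 227.111; SSW = ΣΣ(x−x̄ᵢ)² = 598.889
MSB = 227.111/2 = 113.5556; MSW = 598.889/20 = 29.9444
F = MSB/MSW = 3.7922
df = (2, 20)
p-value (upper-tail) = 0.04015
→ bracket: 0.01<=p<0.05

p-value bracket: 0.01<=p<0.05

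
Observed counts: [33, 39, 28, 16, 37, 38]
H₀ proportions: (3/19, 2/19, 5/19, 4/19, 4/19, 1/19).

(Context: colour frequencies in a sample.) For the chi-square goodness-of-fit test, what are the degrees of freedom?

df = k − 1 = 6 − 1 = 5

degrees of freedom = 5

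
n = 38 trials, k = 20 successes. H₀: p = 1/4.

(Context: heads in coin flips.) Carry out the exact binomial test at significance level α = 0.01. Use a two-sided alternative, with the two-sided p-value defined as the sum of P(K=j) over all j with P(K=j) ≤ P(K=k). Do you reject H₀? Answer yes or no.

reject H₀: yes

Exact binomial: n=38, k=20, p₀=1/4=0.2500
P(X=j) = C(n,j)·p₀^j·(1−p₀)^(n−j); p = Σ P(X=j) over j with P(X=j) ≤ P(X=20)
p-value (two-sided) = 0.00026
At α=0.01: p < α → reject H₀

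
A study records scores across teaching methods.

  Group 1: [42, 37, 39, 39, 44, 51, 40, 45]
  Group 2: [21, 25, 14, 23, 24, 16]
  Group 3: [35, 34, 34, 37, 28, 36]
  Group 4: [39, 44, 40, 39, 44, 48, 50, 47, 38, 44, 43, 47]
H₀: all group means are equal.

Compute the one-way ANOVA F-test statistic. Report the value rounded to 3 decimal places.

test statistic = 48.701

Group means [42.12, 20.50, 34.00, 43.58], grand mean 37.094
SSB = Σnᵢ(x̄ᵢ−x̄)² = 2417.427; SSW = ΣΣ(x−x̄ᵢ)² = 463.292
MSB = 2417.427/3 = 805.8090; MSW = 463.292/28 = 16.5461
F = MSB/MSW = 48.7008
df = (3, 28)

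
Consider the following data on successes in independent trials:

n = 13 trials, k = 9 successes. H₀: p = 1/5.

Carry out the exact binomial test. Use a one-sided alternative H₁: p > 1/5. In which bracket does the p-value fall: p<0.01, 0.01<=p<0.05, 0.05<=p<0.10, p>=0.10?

Exact binomial: n=13, k=9, p₀=1/5=0.2000
P(X≥9) from Σ C(n,i)·p₀^i·(1−p₀)^(n−i)
p-value (one-sided, H₁ greater) = 0.00017
→ bracket: p<0.01

p-value bracket: p<0.01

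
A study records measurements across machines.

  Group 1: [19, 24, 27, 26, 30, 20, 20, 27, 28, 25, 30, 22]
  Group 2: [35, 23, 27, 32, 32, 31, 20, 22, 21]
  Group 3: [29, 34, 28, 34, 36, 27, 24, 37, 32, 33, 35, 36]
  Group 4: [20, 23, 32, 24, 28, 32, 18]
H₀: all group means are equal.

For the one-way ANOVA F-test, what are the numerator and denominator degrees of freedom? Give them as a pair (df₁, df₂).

k = 4 groups, N = 40 total
df = (k−1, N−k) = (4−1, 40−4) = (3, 36)

degrees of freedom = [3, 36]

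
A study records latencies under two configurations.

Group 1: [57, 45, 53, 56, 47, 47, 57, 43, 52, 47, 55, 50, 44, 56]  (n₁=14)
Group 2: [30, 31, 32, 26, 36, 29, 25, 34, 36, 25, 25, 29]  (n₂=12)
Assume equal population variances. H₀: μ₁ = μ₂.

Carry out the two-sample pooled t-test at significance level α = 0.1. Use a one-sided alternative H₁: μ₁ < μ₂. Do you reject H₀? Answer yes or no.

x̄₁=50.643, s₁=5.108, n₁=14
x̄₂=29.833, s₂=4.108, n₂=12
s_p² = [13·5.108² + 11·4.108²]/24 = 21.8700
SE = √(s_p²·(1/14+1/12)) = 1.8397
t = (50.643−29.833)/1.8397 = 11.3111
df = 24
p-value (one-sided, H₁ less) = 1.00000
At α=0.1: p ≥ α → fail to reject H₀

reject H₀: no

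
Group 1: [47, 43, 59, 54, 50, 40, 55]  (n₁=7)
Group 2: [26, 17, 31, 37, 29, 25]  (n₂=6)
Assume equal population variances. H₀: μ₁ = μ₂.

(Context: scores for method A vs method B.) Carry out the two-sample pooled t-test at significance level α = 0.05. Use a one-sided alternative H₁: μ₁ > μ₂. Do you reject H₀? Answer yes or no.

x̄₁=49.714, s₁=6.824, n₁=7
x̄₂=27.500, s₂=6.686, n₂=6
s_p² = [6·6.824² + 5·6.686²]/11 = 45.7208
SE = √(s_p²·(1/7+1/6)) = 3.7619
t = (49.714−27.500)/3.7619 = 5.9051
df = 11
p-value (one-sided, H₁ greater) = 0.00005
At α=0.05: p < α → reject H₀

reject H₀: yes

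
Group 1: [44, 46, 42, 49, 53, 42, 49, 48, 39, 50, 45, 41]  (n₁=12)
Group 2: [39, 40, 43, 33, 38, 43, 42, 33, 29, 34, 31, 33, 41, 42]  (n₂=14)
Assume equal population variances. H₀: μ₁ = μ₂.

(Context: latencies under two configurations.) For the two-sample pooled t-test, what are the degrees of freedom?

df = n₁ + n₂ − 2 = 12 + 14 − 2 = 24

degrees of freedom = 24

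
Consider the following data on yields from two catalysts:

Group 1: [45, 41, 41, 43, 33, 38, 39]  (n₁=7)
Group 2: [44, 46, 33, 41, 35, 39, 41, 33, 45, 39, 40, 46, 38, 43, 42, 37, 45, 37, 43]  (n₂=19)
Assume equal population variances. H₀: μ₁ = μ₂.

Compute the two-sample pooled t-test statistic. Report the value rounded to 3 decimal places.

test statistic = -0.205

x̄₁=40.000, s₁=3.873, n₁=7
x̄₂=40.368, s₂=4.126, n₂=19
s_p² = [6·3.873² + 18·4.126²]/24 = 16.5175
SE = √(s_p²·(1/7+1/19)) = 1.7969
t = (40.000−40.368)/1.7969 = -0.2050
df = 24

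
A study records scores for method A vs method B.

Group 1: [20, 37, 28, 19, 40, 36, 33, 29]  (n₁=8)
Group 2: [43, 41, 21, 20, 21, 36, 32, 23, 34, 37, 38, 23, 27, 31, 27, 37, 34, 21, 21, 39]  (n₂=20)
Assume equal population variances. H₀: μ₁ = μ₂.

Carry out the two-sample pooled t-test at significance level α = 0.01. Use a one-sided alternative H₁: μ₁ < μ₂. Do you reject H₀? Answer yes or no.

reject H₀: no

x̄₁=30.250, s₁=7.741, n₁=8
x̄₂=30.300, s₂=7.760, n₂=20
s_p² = [7·7.741² + 19·7.760²]/26 = 60.1423
SE = √(s_p²·(1/8+1/20)) = 3.2442
t = (30.250−30.300)/3.2442 = -0.0154
df = 26
p-value (one-sided, H₁ less) = 0.49391
At α=0.01: p ≥ α → fail to reject H₀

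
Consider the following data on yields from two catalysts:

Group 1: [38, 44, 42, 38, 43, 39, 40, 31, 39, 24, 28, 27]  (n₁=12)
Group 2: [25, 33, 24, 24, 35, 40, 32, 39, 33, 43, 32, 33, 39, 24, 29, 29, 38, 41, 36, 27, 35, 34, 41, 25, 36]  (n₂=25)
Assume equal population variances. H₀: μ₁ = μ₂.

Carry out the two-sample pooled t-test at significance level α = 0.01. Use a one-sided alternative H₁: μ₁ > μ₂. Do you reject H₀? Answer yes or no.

x̄₁=36.083, s₁=6.775, n₁=12
x̄₂=33.080, s₂=5.923, n₂=25
s_p² = [11·6.775² + 24·5.923²]/35 = 38.4788
SE = √(s_p²·(1/12+1/25)) = 2.1785
t = (36.083−33.080)/2.1785 = 1.3786
df = 35
p-value (one-sided, H₁ greater) = 0.08838
At α=0.01: p ≥ α → fail to reject H₀

reject H₀: no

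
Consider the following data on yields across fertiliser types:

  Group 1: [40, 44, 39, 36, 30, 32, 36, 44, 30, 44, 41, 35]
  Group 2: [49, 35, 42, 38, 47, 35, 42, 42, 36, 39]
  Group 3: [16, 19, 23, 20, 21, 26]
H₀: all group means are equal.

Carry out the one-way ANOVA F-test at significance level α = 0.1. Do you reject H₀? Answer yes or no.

Group means [37.58, 40.50, 20.83], grand mean 35.036
SSB = Σnᵢ(x̄ᵢ−x̄)² = 1586.714; SSW = ΣΣ(x−x̄ᵢ)² = 570.250
MSB = 1586.714/2 = 793.3571; MSW = 570.250/25 = 22.8100
F = MSB/MSW = 34.7811
df = (2, 25)
p-value (upper-tail) = 0.00000
At α=0.1: p < α → reject H₀

reject H₀: yes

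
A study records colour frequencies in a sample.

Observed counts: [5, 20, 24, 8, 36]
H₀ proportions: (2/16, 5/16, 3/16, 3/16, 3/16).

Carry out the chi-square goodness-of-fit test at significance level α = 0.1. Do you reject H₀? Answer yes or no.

n = 93; E_i = n·p_i = [11.62, 29.06, 17.44, 17.44, 17.44]
χ² = (5−11.62)²/11.62 + (20−29.06)²/29.06 + (24−17.44)²/17.44 + (8−17.44)²/17.44 + (36−17.44)²/17.44 = 33.9391
df = 4
p-value (upper-tail) = 0.00000
At α=0.1: p < α → reject H₀

reject H₀: yes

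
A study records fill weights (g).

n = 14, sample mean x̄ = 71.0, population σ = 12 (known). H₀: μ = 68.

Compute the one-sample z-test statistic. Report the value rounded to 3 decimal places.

SE = σ/√n = 12/√14 = 3.2071
z = (x̄−μ₀)/SE = (71.0−68)/3.2071 = 0.9354

test statistic = 0.935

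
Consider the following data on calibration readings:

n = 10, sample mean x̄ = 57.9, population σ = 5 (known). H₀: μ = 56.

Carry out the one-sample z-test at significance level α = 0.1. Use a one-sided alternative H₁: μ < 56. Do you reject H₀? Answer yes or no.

reject H₀: no

SE = σ/√n = 5/√10 = 1.5811
z = (x̄−μ₀)/SE = (57.9−56)/1.5811 = 1.2017
p-value (one-sided, H₁ less) = 0.88525
At α=0.1: p ≥ α → fail to reject H₀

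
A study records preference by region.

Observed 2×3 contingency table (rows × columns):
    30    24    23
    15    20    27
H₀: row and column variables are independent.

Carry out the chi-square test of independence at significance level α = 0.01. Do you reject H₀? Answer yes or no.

reject H₀: no

Row totals [77, 62], col totals [45, 44, 50], n=139
χ² = (30−24.93)²/24.93 + (24−24.37)²/24.37 + (23−27.70)²/27.70 + (15−20.07)²/20.07 + (20−19.63)²/19.63 + (27−22.30)²/22.30 = 4.1128
df = 2
p-value (upper-tail) = 0.12791
At α=0.01: p ≥ α → fail to reject H₀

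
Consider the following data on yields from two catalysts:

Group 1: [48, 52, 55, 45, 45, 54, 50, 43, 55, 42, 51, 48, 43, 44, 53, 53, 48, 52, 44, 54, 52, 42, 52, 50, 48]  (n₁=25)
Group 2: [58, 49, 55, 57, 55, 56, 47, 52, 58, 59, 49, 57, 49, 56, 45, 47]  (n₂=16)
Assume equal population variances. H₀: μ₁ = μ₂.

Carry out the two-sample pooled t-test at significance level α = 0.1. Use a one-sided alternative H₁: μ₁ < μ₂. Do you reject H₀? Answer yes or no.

x̄₁=48.920, s₁=4.339, n₁=25
x̄₂=53.062, s₂=4.683, n₂=16
s_p² = [24·4.339² + 15·4.683²]/39 = 20.0199
SE = √(s_p²·(1/25+1/16)) = 1.4325
t = (48.920−53.062)/1.4325 = -2.8918
df = 39
p-value (one-sided, H₁ less) = 0.00312
At α=0.1: p < α → reject H₀

reject H₀: yes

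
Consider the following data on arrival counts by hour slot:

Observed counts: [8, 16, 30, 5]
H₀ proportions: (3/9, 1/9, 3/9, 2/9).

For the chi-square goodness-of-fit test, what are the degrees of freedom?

df = k − 1 = 4 − 1 = 3

degrees of freedom = 3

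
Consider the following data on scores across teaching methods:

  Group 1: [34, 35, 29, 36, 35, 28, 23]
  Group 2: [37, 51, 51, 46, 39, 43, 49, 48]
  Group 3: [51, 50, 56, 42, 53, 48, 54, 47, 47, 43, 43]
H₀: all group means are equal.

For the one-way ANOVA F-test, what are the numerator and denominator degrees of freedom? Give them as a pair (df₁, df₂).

k = 3 groups, N = 26 total
df = (k−1, N−k) = (3−1, 26−3) = (2, 23)

degrees of freedom = [2, 23]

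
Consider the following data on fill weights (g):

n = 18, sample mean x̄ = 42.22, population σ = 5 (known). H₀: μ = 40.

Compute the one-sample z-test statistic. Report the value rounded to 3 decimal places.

test statistic = 1.884

SE = σ/√n = 5/√18 = 1.1785
z = (x̄−μ₀)/SE = (42.22−40)/1.1785 = 1.8837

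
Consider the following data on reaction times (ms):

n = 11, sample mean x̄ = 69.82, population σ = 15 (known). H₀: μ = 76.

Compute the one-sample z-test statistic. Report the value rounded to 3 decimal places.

test statistic = -1.366

SE = σ/√n = 15/√11 = 4.5227
z = (x̄−μ₀)/SE = (69.82−76)/4.5227 = -1.3664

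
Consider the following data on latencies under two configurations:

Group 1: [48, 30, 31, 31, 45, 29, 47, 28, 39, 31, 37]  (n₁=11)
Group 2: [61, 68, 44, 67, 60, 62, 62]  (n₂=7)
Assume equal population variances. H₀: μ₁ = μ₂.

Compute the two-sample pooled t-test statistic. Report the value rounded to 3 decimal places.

x̄₁=36.000, s₁=7.616, n₁=11
x̄₂=60.571, s₂=7.913, n₂=7
s_p² = [10·7.616² + 6·7.913²]/16 = 59.7321
SE = √(s_p²·(1/11+1/7)) = 3.7368
t = (36.000−60.571)/3.7368 = -6.5756
df = 16

test statistic = -6.576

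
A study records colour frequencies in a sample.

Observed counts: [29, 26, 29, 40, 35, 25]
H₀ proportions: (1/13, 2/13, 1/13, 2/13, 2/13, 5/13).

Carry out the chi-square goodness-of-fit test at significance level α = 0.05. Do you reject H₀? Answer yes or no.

n = 184; E_i = n·p_i = [14.15, 28.31, 14.15, 28.31, 28.31, 70.77]
χ² = (29−14.15)²/14.15 + (26−28.31)²/28.31 + (29−14.15)²/14.15 + (40−28.31)²/28.31 + (35−28.31)²/28.31 + (25−70.77)²/70.77 = 67.3451
df = 5
p-value (upper-tail) = 0.00000
At α=0.05: p < α → reject H₀

reject H₀: yes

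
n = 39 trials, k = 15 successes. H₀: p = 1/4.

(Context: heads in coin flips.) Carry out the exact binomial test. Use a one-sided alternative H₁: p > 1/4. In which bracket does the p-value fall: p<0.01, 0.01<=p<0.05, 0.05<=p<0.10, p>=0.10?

p-value bracket: 0.01<=p<0.05

Exact binomial: n=39, k=15, p₀=1/4=0.2500
P(X≥15) from Σ C(n,i)·p₀^i·(1−p₀)^(n−i)
p-value (one-sided, H₁ greater) = 0.04387
→ bracket: 0.01<=p<0.05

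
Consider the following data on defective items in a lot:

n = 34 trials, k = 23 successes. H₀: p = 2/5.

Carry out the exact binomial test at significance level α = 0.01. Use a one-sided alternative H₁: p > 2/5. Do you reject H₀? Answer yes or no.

Exact binomial: n=34, k=23, p₀=2/5=0.4000
P(X≥23) from Σ C(n,i)·p₀^i·(1−p₀)^(n−i)
p-value (one-sided, H₁ greater) = 0.00103
At α=0.01: p < α → reject H₀

reject H₀: yes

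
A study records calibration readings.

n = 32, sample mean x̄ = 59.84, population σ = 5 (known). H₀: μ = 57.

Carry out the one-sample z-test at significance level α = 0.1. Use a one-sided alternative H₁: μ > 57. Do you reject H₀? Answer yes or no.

reject H₀: yes

SE = σ/√n = 5/√32 = 0.8839
z = (x̄−μ₀)/SE = (59.84−57)/0.8839 = 3.2131
p-value (one-sided, H₁ greater) = 0.00066
At α=0.1: p < α → reject H₀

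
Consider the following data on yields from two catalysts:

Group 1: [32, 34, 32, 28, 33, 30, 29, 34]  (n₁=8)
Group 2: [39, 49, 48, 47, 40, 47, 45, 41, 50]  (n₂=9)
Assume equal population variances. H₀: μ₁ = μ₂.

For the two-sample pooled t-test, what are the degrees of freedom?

degrees of freedom = 15

df = n₁ + n₂ − 2 = 8 + 9 − 2 = 15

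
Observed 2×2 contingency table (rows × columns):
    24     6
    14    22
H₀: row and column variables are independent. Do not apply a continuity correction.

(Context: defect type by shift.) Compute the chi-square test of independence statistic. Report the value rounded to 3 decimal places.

test statistic = 11.323

Row totals [30, 36], col totals [38, 28], n=66
χ² = (24−17.27)²/17.27 + (6−12.73)²/12.73 + (14−20.73)²/20.73 + (22−15.27)²/15.27 = 11.3226
df = 1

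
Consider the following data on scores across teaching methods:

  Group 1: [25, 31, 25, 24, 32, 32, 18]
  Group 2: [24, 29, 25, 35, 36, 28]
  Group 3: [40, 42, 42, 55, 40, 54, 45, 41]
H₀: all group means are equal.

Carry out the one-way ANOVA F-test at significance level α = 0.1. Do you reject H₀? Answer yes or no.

reject H₀: yes

Group means [26.71, 29.50, 44.88], grand mean 34.429
SSB = Σnᵢ(x̄ᵢ−x̄)² = 1435.339; SSW = ΣΣ(x−x̄ᵢ)² = 553.804
MSB = 1435.339/2 = 717.6696; MSW = 553.804/18 = 30.7669
F = MSB/MSW = 23.3261
df = (2, 18)
p-value (upper-tail) = 0.00001
At α=0.1: p < α → reject H₀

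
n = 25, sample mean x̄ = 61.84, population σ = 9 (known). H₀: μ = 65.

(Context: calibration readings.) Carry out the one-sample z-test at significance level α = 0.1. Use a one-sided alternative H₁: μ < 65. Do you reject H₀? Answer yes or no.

reject H₀: yes

SE = σ/√n = 9/√25 = 1.8000
z = (x̄−μ₀)/SE = (61.84−65)/1.8000 = -1.7556
p-value (one-sided, H₁ less) = 0.03958
At α=0.1: p < α → reject H₀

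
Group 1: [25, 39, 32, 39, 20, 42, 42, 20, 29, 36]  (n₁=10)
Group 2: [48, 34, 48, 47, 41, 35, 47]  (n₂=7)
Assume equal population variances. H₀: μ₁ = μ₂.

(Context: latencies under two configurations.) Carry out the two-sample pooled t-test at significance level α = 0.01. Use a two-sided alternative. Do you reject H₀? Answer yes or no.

reject H₀: no

x̄₁=32.400, s₁=8.553, n₁=10
x̄₂=42.857, s₂=6.203, n₂=7
s_p² = [9·8.553² + 6·6.203²]/15 = 59.2838
SE = √(s_p²·(1/10+1/7)) = 3.7944
t = (32.400−42.857)/3.7944 = -2.7559
df = 15
p-value (two-sided) = 0.01471
At α=0.01: p ≥ α → fail to reject H₀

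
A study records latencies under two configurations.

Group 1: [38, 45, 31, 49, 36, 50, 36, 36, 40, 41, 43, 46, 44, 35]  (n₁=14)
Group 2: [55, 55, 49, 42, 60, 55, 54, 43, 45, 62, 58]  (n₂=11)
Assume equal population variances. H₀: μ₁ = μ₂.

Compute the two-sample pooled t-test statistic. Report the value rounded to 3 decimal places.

test statistic = -4.732

x̄₁=40.714, s₁=5.676, n₁=14
x̄₂=52.545, s₂=6.832, n₂=11
s_p² = [13·5.676² + 10·6.832²]/23 = 38.5037
SE = √(s_p²·(1/14+1/11)) = 2.5001
t = (40.714−52.545)/2.5001 = -4.7322
df = 23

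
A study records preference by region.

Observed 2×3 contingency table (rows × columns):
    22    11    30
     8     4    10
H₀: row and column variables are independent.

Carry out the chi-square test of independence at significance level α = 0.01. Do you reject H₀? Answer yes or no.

reject H₀: no

Row totals [63, 22], col totals [30, 15, 40], n=85
χ² = (22−22.24)²/22.24 + (11−11.12)²/11.12 + (30−29.65)²/29.65 + (8−7.76)²/7.76 + (4−3.88)²/3.88 + (10−10.35)²/10.35 = 0.0307
df = 2
p-value (upper-tail) = 0.98479
At α=0.01: p ≥ α → fail to reject H₀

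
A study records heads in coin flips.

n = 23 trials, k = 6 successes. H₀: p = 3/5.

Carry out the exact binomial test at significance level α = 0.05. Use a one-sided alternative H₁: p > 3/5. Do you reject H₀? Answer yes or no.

Exact binomial: n=23, k=6, p₀=3/5=0.6000
P(X≥6) from Σ C(n,i)·p₀^i·(1−p₀)^(n−i)
p-value (one-sided, H₁ greater) = 0.99978
At α=0.05: p ≥ α → fail to reject H₀

reject H₀: no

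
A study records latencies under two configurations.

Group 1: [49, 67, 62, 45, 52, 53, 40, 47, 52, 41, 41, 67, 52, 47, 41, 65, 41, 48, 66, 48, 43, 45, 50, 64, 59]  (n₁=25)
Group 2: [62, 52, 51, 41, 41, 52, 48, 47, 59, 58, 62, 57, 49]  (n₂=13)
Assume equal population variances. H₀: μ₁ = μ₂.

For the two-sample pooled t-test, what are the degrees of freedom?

degrees of freedom = 36

df = n₁ + n₂ − 2 = 25 + 13 − 2 = 36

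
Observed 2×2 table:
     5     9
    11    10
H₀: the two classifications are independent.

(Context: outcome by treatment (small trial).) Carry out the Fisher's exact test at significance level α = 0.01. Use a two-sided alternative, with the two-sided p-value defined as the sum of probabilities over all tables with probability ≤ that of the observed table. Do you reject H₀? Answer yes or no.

reject H₀: no

Margins: r₁=14, r₂=21, c₁=16, c₂=19, n=35
p_obs = C(14,5)·C(21,11)/C(35,16); sum pmf over tables with pmf ≤ p_obs
p-value (two-sided) = 0.49064
At α=0.01: p ≥ α → fail to reject H₀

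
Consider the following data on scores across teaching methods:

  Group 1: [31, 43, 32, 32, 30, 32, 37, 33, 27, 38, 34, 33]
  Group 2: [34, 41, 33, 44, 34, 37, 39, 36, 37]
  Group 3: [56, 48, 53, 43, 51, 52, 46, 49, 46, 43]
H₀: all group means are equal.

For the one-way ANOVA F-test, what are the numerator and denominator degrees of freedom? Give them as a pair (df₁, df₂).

k = 3 groups, N = 31 total
df = (k−1, N−k) = (3−1, 31−3) = (2, 28)

degrees of freedom = [2, 28]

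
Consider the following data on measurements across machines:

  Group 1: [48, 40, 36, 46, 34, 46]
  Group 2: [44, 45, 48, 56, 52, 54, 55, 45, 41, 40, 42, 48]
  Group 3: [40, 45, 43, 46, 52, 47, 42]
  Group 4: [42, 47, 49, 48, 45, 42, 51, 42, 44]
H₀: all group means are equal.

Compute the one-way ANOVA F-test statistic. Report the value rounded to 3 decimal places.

Group means [41.67, 47.50, 45.00, 45.56], grand mean 45.441
SSB = Σnᵢ(x̄ᵢ−x̄)² = 137.827; SSW = ΣΣ(x−x̄ᵢ)² = 698.556
MSB = 137.827/3 = 45.9423; MSW = 698.556/30 = 23.2852
F = MSB/MSW = 1.9730
df = (3, 30)

test statistic = 1.973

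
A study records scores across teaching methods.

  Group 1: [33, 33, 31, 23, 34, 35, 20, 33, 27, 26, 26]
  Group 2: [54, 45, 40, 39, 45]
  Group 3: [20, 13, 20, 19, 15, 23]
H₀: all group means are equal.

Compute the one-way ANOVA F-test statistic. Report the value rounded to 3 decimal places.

test statistic = 38.981

Group means [29.18, 44.60, 18.33], grand mean 29.727
SSB = Σnᵢ(x̄ᵢ−x̄)² = 1888.194; SSW = ΣΣ(x−x̄ᵢ)² = 460.170
MSB = 1888.194/2 = 944.0970; MSW = 460.170/19 = 24.2195
F = MSB/MSW = 38.9809
df = (2, 19)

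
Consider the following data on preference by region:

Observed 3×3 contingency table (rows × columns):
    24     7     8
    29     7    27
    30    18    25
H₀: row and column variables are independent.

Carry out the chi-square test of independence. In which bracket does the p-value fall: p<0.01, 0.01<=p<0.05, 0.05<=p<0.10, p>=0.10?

p-value bracket: 0.05<=p<0.10

Row totals [39, 63, 73], col totals [83, 32, 60], n=175
χ² = (24−18.50)²/18.50 + (7−7.13)²/7.13 + (8−13.37)²/13.37 + (29−29.88)²/29.88 + (7−11.52)²/11.52 + (27−21.60)²/21.60 + (30−34.62)²/34.62 + (18−13.35)²/13.35 + (25−25.03)²/25.03 = 9.1848
df = 4
p-value (upper-tail) = 0.05664
→ bracket: 0.05<=p<0.10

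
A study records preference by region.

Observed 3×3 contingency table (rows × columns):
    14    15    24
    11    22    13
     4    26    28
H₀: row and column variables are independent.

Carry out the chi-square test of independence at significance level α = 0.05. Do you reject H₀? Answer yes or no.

reject H₀: yes

Row totals [53, 46, 58], col totals [29, 63, 65], n=157
χ² = (14−9.79)²/9.79 + (15−21.27)²/21.27 + (24−21.94)²/21.94 + (11−8.50)²/8.50 + (22−18.46)²/18.46 + (13−19.04)²/19.04 + (4−10.71)²/10.71 + (26−23.27)²/23.27 + (28−24.01)²/24.01 = 12.3742
df = 4
p-value (upper-tail) = 0.01478
At α=0.05: p < α → reject H₀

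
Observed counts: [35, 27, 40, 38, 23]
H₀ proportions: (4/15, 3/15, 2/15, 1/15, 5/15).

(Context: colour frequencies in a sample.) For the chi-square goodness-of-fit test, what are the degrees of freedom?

df = k − 1 = 5 − 1 = 4

degrees of freedom = 4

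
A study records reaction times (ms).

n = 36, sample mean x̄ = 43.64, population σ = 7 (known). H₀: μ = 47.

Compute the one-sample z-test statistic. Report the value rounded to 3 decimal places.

SE = σ/√n = 7/√36 = 1.1667
z = (x̄−μ₀)/SE = (43.64−47)/1.1667 = -2.8800

test statistic = -2.880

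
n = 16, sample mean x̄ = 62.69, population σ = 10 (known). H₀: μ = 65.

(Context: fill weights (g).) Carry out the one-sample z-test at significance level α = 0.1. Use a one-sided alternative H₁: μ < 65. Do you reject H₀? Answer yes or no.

SE = σ/√n = 10/√16 = 2.5000
z = (x̄−μ₀)/SE = (62.69−65)/2.5000 = -0.9240
p-value (one-sided, H₁ less) = 0.17774
At α=0.1: p ≥ α → fail to reject H₀

reject H₀: no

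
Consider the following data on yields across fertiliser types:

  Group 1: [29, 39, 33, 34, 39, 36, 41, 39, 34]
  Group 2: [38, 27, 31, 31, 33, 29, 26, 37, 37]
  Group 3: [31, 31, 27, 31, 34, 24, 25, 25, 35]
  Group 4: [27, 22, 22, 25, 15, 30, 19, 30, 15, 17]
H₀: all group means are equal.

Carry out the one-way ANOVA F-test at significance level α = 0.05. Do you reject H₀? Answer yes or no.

reject H₀: yes

Group means [36.00, 32.11, 29.22, 22.20], grand mean 29.676
SSB = Σnᵢ(x̄ᵢ−x̄)² = 974.064; SSW = ΣΣ(x−x̄ᵢ)² = 704.044
MSB = 974.064/3 = 324.6879; MSW = 704.044/33 = 21.3347
F = MSB/MSW = 15.2188
df = (3, 33)
p-value (upper-tail) = 0.00000
At α=0.05: p < α → reject H₀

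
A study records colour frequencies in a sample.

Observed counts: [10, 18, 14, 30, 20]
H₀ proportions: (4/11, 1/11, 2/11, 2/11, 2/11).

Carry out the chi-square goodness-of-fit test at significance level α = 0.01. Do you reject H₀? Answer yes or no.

reject H₀: yes

n = 92; E_i = n·p_i = [33.45, 8.36, 16.73, 16.73, 16.73]
χ² = (10−33.45)²/33.45 + (18−8.36)²/8.36 + (14−16.73)²/16.73 + (30−16.73)²/16.73 + (20−16.73)²/16.73 = 39.1630
df = 4
p-value (upper-tail) = 0.00000
At α=0.01: p < α → reject H₀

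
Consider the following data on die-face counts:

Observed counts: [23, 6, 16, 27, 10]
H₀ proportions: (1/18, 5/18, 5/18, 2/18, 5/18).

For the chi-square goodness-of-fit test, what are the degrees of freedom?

df = k − 1 = 5 − 1 = 4

degrees of freedom = 4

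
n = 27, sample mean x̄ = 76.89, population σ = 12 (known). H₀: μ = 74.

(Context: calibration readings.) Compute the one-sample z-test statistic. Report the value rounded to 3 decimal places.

test statistic = 1.251

SE = σ/√n = 12/√27 = 2.3094
z = (x̄−μ₀)/SE = (76.89−74)/2.3094 = 1.2514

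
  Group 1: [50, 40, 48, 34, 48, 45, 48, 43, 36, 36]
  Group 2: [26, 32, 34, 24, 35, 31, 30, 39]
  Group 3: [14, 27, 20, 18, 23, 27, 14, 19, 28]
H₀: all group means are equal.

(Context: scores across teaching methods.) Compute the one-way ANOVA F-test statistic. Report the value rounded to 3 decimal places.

test statistic = 37.451

Group means [42.80, 31.38, 21.11], grand mean 32.185
SSB = Σnᵢ(x̄ᵢ−x̄)² = 2235.710; SSW = ΣΣ(x−x̄ᵢ)² = 716.364
MSB = 2235.710/2 = 1117.8551; MSW = 716.364/24 = 29.8485
F = MSB/MSW = 37.4510
df = (2, 24)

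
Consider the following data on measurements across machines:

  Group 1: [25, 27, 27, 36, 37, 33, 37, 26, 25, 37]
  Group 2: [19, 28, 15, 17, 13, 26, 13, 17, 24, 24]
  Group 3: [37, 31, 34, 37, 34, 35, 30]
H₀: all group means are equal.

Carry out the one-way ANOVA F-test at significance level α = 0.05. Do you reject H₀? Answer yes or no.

reject H₀: yes

Group means [31.00, 19.60, 34.00], grand mean 27.556
SSB = Σnᵢ(x̄ᵢ−x̄)² = 1042.267; SSW = ΣΣ(x−x̄ᵢ)² = 582.400
MSB = 1042.267/2 = 521.1333; MSW = 582.400/24 = 24.2667
F = MSB/MSW = 21.4753
df = (2, 24)
p-value (upper-tail) = 0.00000
At α=0.05: p < α → reject H₀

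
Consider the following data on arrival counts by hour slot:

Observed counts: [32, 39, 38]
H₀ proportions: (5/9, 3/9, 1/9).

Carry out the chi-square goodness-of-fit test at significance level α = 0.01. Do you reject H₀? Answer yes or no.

reject H₀: yes

n = 109; E_i = n·p_i = [60.56, 36.33, 12.11]
χ² = (32−60.56)²/60.56 + (39−36.33)²/36.33 + (38−12.11)²/12.11 = 69.0018
df = 2
p-value (upper-tail) = 0.00000
At α=0.01: p < α → reject H₀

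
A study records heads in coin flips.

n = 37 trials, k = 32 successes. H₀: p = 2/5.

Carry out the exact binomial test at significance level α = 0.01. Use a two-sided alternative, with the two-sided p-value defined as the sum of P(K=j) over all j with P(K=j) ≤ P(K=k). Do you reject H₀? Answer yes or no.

reject H₀: yes

Exact binomial: n=37, k=32, p₀=2/5=0.4000
P(X=j) = C(n,j)·p₀^j·(1−p₀)^(n−j); p = Σ P(X=j) over j with P(X=j) ≤ P(X=32)
p-value (two-sided) = 0.00000
At α=0.01: p < α → reject H₀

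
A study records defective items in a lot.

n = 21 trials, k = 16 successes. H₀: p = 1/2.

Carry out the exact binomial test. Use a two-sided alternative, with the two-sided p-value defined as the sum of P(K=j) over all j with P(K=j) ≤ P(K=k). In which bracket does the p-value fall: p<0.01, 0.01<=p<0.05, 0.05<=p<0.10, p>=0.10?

p-value bracket: 0.01<=p<0.05

Exact binomial: n=21, k=16, p₀=1/2=0.5000
P(X=j) = C(n,j)·p₀^j·(1−p₀)^(n−j); p = Σ P(X=j) over j with P(X=j) ≤ P(X=16)
p-value (two-sided) = 0.02660
→ bracket: 0.01<=p<0.05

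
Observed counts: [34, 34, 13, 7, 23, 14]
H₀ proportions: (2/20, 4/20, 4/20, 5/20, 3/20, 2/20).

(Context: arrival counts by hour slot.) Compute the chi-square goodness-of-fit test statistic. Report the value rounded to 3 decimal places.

test statistic = 65.941

n = 125; E_i = n·p_i = [12.50, 25.00, 25.00, 31.25, 18.75, 12.50]
χ² = (34−12.50)²/12.50 + (34−25.00)²/25.00 + (13−25.00)²/25.00 + (7−31.25)²/31.25 + (23−18.75)²/18.75 + (14−12.50)²/12.50 = 65.9413
df = 5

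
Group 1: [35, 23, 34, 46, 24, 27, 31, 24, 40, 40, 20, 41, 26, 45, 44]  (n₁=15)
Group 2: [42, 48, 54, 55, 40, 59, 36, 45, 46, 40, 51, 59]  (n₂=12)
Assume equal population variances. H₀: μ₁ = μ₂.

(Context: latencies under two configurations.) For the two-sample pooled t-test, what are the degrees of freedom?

degrees of freedom = 25

df = n₁ + n₂ − 2 = 15 + 12 − 2 = 25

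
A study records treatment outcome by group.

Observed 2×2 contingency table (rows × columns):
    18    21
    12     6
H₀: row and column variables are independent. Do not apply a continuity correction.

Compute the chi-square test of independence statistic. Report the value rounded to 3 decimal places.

test statistic = 2.079

Row totals [39, 18], col totals [30, 27], n=57
χ² = (18−20.53)²/20.53 + (21−18.47)²/18.47 + (12−9.47)²/9.47 + (6−8.53)²/8.53 = 2.0786
df = 1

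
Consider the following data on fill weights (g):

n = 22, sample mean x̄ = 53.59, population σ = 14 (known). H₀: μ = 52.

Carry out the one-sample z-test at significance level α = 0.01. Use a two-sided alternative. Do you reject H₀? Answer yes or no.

reject H₀: no

SE = σ/√n = 14/√22 = 2.9848
z = (x̄−μ₀)/SE = (53.59−52)/2.9848 = 0.5327
p-value (two-sided) = 0.59424
At α=0.01: p ≥ α → fail to reject H₀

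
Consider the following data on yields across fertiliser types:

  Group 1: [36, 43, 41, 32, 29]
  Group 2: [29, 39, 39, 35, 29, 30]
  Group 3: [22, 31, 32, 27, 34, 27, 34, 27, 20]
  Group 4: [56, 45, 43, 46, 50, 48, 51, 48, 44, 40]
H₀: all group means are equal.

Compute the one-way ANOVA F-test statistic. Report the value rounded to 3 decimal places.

test statistic = 24.210

Group means [36.20, 33.50, 28.22, 47.10], grand mean 36.900
SSB = Σnᵢ(x̄ᵢ−x̄)² = 1789.944; SSW = ΣΣ(x−x̄ᵢ)² = 640.756
MSB = 1789.944/3 = 596.6481; MSW = 640.756/26 = 24.6444
F = MSB/MSW = 24.2102
df = (3, 26)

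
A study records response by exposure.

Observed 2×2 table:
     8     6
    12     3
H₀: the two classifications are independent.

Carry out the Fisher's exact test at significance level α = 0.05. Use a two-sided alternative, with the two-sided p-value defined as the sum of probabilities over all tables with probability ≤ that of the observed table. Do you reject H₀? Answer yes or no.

reject H₀: no

Margins: r₁=14, r₂=15, c₁=20, c₂=9, n=29
p_obs = C(14,8)·C(15,12)/C(29,20); sum pmf over tables with pmf ≤ p_obs
p-value (two-sided) = 0.24508
At α=0.05: p ≥ α → fail to reject H₀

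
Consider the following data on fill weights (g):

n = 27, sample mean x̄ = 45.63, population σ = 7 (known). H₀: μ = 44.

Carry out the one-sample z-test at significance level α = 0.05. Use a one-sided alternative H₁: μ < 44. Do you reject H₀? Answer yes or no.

SE = σ/√n = 7/√27 = 1.3472
z = (x̄−μ₀)/SE = (45.63−44)/1.3472 = 1.2100
p-value (one-sided, H₁ less) = 0.88685
At α=0.05: p ≥ α → fail to reject H₀

reject H₀: no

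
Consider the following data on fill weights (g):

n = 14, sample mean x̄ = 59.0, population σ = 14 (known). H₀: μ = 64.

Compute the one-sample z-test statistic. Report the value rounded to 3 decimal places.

test statistic = -1.336

SE = σ/√n = 14/√14 = 3.7417
z = (x̄−μ₀)/SE = (59.0−64)/3.7417 = -1.3363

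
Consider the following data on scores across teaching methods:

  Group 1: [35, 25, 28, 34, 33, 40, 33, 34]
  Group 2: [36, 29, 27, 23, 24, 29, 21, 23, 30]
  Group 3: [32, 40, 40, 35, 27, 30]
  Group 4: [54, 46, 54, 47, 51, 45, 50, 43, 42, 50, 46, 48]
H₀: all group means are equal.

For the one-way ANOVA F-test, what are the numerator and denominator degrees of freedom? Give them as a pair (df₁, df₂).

k = 4 groups, N = 35 total
df = (k−1, N−k) = (4−1, 35−4) = (3, 31)

degrees of freedom = [3, 31]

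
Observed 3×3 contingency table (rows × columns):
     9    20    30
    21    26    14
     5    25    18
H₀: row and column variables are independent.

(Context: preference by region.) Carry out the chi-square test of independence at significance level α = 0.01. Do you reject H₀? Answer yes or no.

reject H₀: yes

Row totals [59, 61, 48], col totals [35, 71, 62], n=168
χ² = (9−12.29)²/12.29 + (20−24.93)²/24.93 + (30−21.77)²/21.77 + (21−12.71)²/12.71 + (26−25.78)²/25.78 + (14−22.51)²/22.51 + (5−10.00)²/10.00 + (25−20.29)²/20.29 + (18−17.71)²/17.71 = 17.1964
df = 4
p-value (upper-tail) = 0.00177
At α=0.01: p < α → reject H₀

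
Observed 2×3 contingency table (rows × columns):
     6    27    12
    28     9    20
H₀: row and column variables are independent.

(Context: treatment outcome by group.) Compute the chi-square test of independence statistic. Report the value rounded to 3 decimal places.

Row totals [45, 57], col totals [34, 36, 32], n=102
χ² = (6−15.00)²/15.00 + (27−15.88)²/15.88 + (12−14.12)²/14.12 + (28−19.00)²/19.00 + (9−20.12)²/20.12 + (20−17.88)²/17.88 = 24.1579
df = 2

test statistic = 24.158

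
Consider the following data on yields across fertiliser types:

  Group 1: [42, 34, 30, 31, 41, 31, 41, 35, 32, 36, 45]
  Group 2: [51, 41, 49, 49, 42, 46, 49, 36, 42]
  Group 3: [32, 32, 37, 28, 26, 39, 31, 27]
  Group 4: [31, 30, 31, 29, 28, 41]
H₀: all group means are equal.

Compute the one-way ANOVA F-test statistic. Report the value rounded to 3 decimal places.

Group means [36.18, 45.00, 31.50, 31.67], grand mean 36.618
SSB = Σnᵢ(x̄ᵢ−x̄)² = 991.060; SSW = ΣΣ(x−x̄ᵢ)² = 734.970
MSB = 991.060/3 = 330.3532; MSW = 734.970/30 = 24.4990
F = MSB/MSW = 13.4844
df = (3, 30)

test statistic = 13.484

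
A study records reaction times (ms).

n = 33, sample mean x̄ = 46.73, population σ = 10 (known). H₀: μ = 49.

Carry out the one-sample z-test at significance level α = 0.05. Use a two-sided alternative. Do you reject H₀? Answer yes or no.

reject H₀: no

SE = σ/√n = 10/√33 = 1.7408
z = (x̄−μ₀)/SE = (46.73−49)/1.7408 = -1.3040
p-value (two-sided) = 0.19223
At α=0.05: p ≥ α → fail to reject H₀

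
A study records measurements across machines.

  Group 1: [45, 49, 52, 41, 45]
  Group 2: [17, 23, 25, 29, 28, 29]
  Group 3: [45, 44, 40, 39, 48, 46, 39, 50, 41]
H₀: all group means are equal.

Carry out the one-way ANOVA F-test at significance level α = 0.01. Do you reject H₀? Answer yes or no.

reject H₀: yes

Group means [46.40, 25.17, 43.56], grand mean 38.750
SSB = Σnᵢ(x̄ᵢ−x̄)² = 1607.494; SSW = ΣΣ(x−x̄ᵢ)² = 310.256
MSB = 1607.494/2 = 803.7472; MSW = 310.256/17 = 18.2503
F = MSB/MSW = 44.0402
df = (2, 17)
p-value (upper-tail) = 0.00000
At α=0.01: p < α → reject H₀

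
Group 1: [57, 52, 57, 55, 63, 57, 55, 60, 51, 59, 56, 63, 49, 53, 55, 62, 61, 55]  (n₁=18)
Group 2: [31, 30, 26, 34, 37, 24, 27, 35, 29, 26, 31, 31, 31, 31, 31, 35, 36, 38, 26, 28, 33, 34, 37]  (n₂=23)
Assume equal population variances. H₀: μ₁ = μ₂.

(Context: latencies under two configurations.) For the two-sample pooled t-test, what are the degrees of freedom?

degrees of freedom = 39

df = n₁ + n₂ − 2 = 18 + 23 − 2 = 39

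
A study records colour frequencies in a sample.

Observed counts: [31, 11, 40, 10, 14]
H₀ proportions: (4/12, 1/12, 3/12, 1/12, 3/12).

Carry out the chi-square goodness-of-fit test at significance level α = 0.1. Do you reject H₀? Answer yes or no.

reject H₀: yes

n = 106; E_i = n·p_i = [35.33, 8.83, 26.50, 8.83, 26.50]
χ² = (31−35.33)²/35.33 + (11−8.83)²/8.83 + (40−26.50)²/26.50 + (10−8.83)²/8.83 + (14−26.50)²/26.50 = 13.9906
df = 4
p-value (upper-tail) = 0.00733
At α=0.1: p < α → reject H₀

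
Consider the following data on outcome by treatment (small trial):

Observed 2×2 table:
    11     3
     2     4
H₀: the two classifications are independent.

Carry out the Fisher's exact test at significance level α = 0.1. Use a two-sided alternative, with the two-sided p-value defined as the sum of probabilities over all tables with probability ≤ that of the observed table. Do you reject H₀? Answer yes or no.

Margins: r₁=14, r₂=6, c₁=13, c₂=7, n=20
p_obs = C(14,11)·C(6,2)/C(20,13); sum pmf over tables with pmf ≤ p_obs
p-value (two-sided) = 0.12193
At α=0.1: p ≥ α → fail to reject H₀

reject H₀: no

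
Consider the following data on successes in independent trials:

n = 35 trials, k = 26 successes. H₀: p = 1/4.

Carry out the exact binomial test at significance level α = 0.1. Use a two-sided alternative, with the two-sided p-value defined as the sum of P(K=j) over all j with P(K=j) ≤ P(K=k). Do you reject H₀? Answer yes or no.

Exact binomial: n=35, k=26, p₀=1/4=0.2500
P(X=j) = C(n,j)·p₀^j·(1−p₀)^(n−j); p = Σ P(X=j) over j with P(X=j) ≤ P(X=26)
p-value (two-sided) = 0.00000
At α=0.1: p < α → reject H₀

reject H₀: yes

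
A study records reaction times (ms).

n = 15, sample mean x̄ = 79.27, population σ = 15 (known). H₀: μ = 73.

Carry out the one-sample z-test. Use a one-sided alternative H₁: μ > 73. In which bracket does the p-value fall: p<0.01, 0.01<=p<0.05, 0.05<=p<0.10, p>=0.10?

SE = σ/√n = 15/√15 = 3.8730
z = (x̄−μ₀)/SE = (79.27−73)/3.8730 = 1.6189
p-value (one-sided, H₁ greater) = 0.05273
→ bracket: 0.05<=p<0.10

p-value bracket: 0.05<=p<0.10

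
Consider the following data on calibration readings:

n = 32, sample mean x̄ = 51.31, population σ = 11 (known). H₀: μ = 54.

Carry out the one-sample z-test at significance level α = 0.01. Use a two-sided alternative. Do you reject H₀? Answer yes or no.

reject H₀: no

SE = σ/√n = 11/√32 = 1.9445
z = (x̄−μ₀)/SE = (51.31−54)/1.9445 = -1.3834
p-value (two-sided) = 0.16656
At α=0.01: p ≥ α → fail to reject H₀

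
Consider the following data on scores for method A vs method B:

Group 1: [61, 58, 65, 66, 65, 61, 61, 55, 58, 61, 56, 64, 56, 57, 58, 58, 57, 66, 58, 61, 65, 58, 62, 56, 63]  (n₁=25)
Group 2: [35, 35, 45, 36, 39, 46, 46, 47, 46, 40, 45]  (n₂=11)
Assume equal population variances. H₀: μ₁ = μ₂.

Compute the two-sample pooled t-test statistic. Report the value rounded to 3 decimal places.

x̄₁=60.240, s₁=3.503, n₁=25
x̄₂=41.818, s₂=4.875, n₂=11
s_p² = [24·3.503² + 10·4.875²]/34 = 15.6528
SE = √(s_p²·(1/25+1/11)) = 1.4315
t = (60.240−41.818)/1.4315 = 12.8692
df = 34

test statistic = 12.869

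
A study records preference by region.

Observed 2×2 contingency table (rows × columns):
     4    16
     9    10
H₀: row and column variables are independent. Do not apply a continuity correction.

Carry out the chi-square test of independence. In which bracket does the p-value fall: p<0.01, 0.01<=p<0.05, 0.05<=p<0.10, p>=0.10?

p-value bracket: 0.05<=p<0.10

Row totals [20, 19], col totals [13, 26], n=39
χ² = (4−6.67)²/6.67 + (16−13.33)²/13.33 + (9−6.33)²/6.33 + (10−12.67)²/12.67 = 3.2842
df = 1
p-value (upper-tail) = 0.06995
→ bracket: 0.05<=p<0.10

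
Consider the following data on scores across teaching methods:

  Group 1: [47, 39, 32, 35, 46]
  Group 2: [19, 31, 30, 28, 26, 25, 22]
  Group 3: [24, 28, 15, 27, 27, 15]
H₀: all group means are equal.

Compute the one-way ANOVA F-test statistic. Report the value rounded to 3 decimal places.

Group means [39.80, 25.86, 22.67], grand mean 28.667
SSB = Σnᵢ(x̄ᵢ−x̄)² = 891.010; SSW = ΣΣ(x−x̄ᵢ)² = 470.990
MSB = 891.010/2 = 445.5048; MSW = 470.990/15 = 31.3994
F = MSB/MSW = 14.1883
df = (2, 15)

test statistic = 14.188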